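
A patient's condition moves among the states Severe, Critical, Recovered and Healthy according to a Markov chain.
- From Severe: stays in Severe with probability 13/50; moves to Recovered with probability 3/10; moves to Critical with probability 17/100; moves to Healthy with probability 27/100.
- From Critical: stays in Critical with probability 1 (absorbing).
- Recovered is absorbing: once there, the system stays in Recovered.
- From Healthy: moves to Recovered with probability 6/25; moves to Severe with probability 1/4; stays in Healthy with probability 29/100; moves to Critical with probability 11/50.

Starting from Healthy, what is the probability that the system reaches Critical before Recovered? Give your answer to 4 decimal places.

0.4484

Let h(s) be the probability of absorption at Critical starting from transient state s. Then h(Critical) = 1 and h(Recovered) = 0. By first-step analysis:
h(Severe) = 0.26·h(Severe) + 0.17·1 + 0.3·0 + 0.27·h(Healthy)
h(Healthy) = 0.25·h(Severe) + 0.22·1 + 0.24·0 + 0.29·h(Healthy)
Solving: h(Severe) = 0.3933, h(Healthy) = 0.4484.
Starting from Healthy, the probability is 0.4484.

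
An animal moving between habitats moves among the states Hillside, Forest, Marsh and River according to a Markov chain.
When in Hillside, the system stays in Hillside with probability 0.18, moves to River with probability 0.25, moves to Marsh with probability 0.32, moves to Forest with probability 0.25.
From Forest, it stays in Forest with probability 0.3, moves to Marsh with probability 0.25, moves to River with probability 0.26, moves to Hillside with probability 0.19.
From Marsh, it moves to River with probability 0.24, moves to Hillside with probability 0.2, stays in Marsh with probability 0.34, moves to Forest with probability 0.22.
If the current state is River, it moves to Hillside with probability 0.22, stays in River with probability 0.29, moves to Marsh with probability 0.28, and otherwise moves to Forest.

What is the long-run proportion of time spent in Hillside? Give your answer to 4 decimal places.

0.1988

Let the stationary distribution be π with π = πP and π_1 + π_2 + π_3 + π_4 = 1.
π_1 = 0.18·π_1 + 0.19·π_2 + 0.2·π_3 + 0.22·π_4
π_2 = 0.25·π_1 + 0.3·π_2 + 0.22·π_3 + 0.21·π_4
π_3 = 0.32·π_1 + 0.25·π_2 + 0.34·π_3 + 0.28·π_4
Solving with the normalization constraint gives π = (0.1988, 0.2428, 0.2986, 0.2598).
So the stationary probability of Hillside is 0.1988.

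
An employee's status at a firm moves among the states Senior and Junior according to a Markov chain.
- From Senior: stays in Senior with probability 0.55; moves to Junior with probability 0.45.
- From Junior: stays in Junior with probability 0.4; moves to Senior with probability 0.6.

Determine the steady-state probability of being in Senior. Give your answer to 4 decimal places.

0.5714

Let the stationary distribution be π with π = πP and π_1 + π_2 = 1.
π_1 = 0.55·π_1 + 0.6·π_2
Solving with the normalization constraint gives π = (0.5714, 0.4286).
So the stationary probability of Senior is 0.5714.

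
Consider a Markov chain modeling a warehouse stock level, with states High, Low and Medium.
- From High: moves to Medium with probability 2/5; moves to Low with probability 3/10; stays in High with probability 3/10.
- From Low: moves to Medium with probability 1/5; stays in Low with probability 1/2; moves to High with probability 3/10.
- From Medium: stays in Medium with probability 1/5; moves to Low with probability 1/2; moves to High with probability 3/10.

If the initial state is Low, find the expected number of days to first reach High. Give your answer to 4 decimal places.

3.3333

Let t(s) be the expected number of days to first reach High from state s, with t(High) = 0. Conditioning on the first day:
t(Low) = 1 + 0.5·t(Low) + 0.2·t(Medium)
t(Medium) = 1 + 0.5·t(Low) + 0.2·t(Medium)
Solving: t(Low) = 3.3333, t(Medium) = 3.3333.
Expected days from Low to High: 3.3333.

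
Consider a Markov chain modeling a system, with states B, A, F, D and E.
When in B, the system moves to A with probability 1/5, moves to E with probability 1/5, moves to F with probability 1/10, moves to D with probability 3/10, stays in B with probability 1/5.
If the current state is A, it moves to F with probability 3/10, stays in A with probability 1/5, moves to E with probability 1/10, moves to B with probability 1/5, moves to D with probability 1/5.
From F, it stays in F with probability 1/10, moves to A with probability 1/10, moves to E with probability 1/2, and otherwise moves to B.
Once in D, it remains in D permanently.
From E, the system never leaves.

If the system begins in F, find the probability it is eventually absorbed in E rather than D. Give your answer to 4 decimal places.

0.7754

Let h(s) be the probability of absorption at E starting from transient state s. Then h(E) = 1 and h(D) = 0. By first-step analysis:
h(B) = 0.2·h(B) + 0.2·h(A) + 0.1·h(F) + 0.3·0 + 0.2·1
h(A) = 0.2·h(B) + 0.2·h(A) + 0.3·h(F) + 0.2·0 + 0.1·1
h(F) = 0.3·h(B) + 0.1·h(A) + 0.1·h(F) + 0.5·1
Solving: h(B) = 0.4809, h(A) = 0.5360, h(F) = 0.7754.
Starting from F, the probability is 0.7754.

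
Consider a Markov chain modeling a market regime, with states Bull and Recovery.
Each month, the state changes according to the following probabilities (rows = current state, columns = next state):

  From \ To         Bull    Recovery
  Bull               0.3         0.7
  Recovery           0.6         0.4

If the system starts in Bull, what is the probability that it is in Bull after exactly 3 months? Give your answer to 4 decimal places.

0.4470

Propagate the distribution vector 3 months from Bull.
After 0 months: (1.0000, 0.0000)
After 1 month: (0.3000, 0.7000)
After 2 months: (0.5100, 0.4900)
After 3 months: (0.4470, 0.5530)
P(in Bull after 3 months) = 0.4470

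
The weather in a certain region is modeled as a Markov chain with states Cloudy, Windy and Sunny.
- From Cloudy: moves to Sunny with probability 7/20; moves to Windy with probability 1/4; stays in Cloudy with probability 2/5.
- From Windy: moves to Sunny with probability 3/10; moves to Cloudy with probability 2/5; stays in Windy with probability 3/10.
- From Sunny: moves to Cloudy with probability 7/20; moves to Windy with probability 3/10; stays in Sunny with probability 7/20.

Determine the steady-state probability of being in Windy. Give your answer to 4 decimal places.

0.2808

Let the stationary distribution be π with π = πP and π_1 + π_2 + π_3 = 1.
π_1 = 0.4·π_1 + 0.4·π_2 + 0.35·π_3
π_2 = 0.25·π_1 + 0.3·π_2 + 0.3·π_3
Solving with the normalization constraint gives π = (0.3832, 0.2808, 0.3360).
So the stationary probability of Windy is 0.2808.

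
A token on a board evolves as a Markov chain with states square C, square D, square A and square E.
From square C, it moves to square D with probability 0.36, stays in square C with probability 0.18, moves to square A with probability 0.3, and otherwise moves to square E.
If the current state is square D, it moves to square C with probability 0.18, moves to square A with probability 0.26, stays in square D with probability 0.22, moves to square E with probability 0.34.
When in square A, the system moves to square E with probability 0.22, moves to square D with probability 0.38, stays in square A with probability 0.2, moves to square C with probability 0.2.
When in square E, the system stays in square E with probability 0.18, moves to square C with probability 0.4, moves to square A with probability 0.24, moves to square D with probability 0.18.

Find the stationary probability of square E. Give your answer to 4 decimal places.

0.2307

Let the stationary distribution be π with π = πP and π_1 + π_2 + π_3 + π_4 = 1.
π_1 = 0.18·π_1 + 0.18·π_2 + 0.2·π_3 + 0.4·π_4
π_2 = 0.36·π_1 + 0.22·π_2 + 0.38·π_3 + 0.18·π_4
π_3 = 0.3·π_1 + 0.26·π_2 + 0.2·π_3 + 0.24·π_4
Solving with the normalization constraint gives π = (0.2357, 0.2837, 0.2498, 0.2307).
So the stationary probability of square E is 0.2307.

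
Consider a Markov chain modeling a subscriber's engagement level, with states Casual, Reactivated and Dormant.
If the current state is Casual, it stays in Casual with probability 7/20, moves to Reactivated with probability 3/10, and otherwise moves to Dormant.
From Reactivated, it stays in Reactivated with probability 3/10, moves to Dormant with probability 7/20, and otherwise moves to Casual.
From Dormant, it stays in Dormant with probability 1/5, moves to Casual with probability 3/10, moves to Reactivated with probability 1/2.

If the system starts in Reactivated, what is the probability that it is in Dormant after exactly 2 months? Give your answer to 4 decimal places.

0.2975

Sum over the intermediate state after 1 month:
P = P(Reactivated→Casual)·P(Casual→Dormant) + P(Reactivated→Reactivated)·P(Reactivated→Dormant) + P(Reactivated→Dormant)·P(Dormant→Dormant)
  = 0.35×0.35 + 0.3×0.35 + 0.35×0.2
  = 0.1225 + 0.1050 + 0.0700 = 0.2975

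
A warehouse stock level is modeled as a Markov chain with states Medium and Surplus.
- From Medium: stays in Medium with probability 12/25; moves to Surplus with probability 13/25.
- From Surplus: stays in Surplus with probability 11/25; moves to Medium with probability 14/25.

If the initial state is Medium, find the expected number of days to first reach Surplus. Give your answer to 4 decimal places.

Let t(s) be the expected number of days to first reach Surplus from state s, with t(Surplus) = 0. Conditioning on the first day:
t(Medium) = 1 + 0.48·t(Medium)
Solving: t(Medium) = 1.9231.
Expected days from Medium to Surplus: 1.9231.

1.9231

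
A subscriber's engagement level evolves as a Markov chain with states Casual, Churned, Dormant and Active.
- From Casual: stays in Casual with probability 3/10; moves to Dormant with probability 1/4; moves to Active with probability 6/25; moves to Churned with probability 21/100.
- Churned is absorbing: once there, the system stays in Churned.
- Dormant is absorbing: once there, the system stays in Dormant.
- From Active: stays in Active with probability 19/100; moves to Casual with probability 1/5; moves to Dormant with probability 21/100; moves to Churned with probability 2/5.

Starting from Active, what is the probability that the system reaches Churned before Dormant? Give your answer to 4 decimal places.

Let h(s) be the probability of absorption at Churned starting from transient state s. Then h(Churned) = 1 and h(Dormant) = 0. By first-step analysis:
h(Casual) = 0.3·h(Casual) + 0.21·1 + 0.25·0 + 0.24·h(Active)
h(Active) = 0.2·h(Casual) + 0.4·1 + 0.21·0 + 0.19·h(Active)
Solving: h(Casual) = 0.5127, h(Active) = 0.6204.
Starting from Active, the probability is 0.6204.

0.6204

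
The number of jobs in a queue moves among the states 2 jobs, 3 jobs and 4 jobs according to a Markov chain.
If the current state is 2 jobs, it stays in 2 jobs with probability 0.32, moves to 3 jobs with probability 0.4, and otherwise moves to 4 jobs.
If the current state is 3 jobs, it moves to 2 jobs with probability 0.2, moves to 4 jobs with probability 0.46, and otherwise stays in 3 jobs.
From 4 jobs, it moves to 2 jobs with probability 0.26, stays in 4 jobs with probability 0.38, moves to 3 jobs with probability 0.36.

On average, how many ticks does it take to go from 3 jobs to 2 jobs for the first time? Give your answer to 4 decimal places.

4.4335

Let t(s) be the expected number of ticks to first reach 2 jobs from state s, with t(2 jobs) = 0. Conditioning on the first tick:
t(3 jobs) = 1 + 0.34·t(3 jobs) + 0.46·t(4 jobs)
t(4 jobs) = 1 + 0.36·t(3 jobs) + 0.38·t(4 jobs)
Solving: t(3 jobs) = 4.4335, t(4 jobs) = 4.1872.
Expected ticks from 3 jobs to 2 jobs: 4.4335.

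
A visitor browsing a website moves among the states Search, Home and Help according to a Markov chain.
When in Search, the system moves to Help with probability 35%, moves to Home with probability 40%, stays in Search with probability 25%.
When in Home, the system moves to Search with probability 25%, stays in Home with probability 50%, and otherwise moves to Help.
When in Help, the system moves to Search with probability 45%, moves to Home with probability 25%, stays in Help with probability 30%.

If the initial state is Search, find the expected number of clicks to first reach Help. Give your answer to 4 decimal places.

3.2727

Let t(s) be the expected number of clicks to first reach Help from state s, with t(Help) = 0. Conditioning on the first click:
t(Search) = 1 + 0.25·t(Search) + 0.4·t(Home)
t(Home) = 1 + 0.25·t(Search) + 0.5·t(Home)
Solving: t(Search) = 3.2727, t(Home) = 3.6364.
Expected clicks from Search to Help: 3.2727.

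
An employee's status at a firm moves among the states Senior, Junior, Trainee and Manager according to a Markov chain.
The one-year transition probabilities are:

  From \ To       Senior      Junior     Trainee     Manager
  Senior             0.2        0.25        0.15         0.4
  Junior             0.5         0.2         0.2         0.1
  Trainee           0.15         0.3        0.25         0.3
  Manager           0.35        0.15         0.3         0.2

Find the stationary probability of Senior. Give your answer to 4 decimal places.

0.2949

Let the stationary distribution be π with π = πP and π_1 + π_2 + π_3 + π_4 = 1.
π_1 = 0.2·π_1 + 0.5·π_2 + 0.15·π_3 + 0.35·π_4
π_2 = 0.25·π_1 + 0.2·π_2 + 0.3·π_3 + 0.15·π_4
π_3 = 0.15·π_1 + 0.2·π_2 + 0.25·π_3 + 0.3·π_4
Solving with the normalization constraint gives π = (0.2949, 0.2240, 0.2222, 0.2588).
So the stationary probability of Senior is 0.2949.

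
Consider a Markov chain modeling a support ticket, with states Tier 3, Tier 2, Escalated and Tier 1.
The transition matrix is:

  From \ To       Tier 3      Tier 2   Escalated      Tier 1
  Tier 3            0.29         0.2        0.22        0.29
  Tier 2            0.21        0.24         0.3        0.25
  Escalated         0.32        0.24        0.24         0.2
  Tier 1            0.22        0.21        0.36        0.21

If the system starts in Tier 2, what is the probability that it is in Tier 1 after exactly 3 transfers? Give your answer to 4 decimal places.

Propagate the distribution vector 3 transfers from Tier 2.
After 0 transfers: (0.0000, 1.0000, 0.0000, 0.0000)
After 1 transfer: (0.2100, 0.2400, 0.3000, 0.2500)
After 2 transfers: (0.2623, 0.2241, 0.2802, 0.2334)
After 3 transfers: (0.2641, 0.2225, 0.2762, 0.2371)
P(in Tier 1 after 3 transfers) = 0.2371

0.2371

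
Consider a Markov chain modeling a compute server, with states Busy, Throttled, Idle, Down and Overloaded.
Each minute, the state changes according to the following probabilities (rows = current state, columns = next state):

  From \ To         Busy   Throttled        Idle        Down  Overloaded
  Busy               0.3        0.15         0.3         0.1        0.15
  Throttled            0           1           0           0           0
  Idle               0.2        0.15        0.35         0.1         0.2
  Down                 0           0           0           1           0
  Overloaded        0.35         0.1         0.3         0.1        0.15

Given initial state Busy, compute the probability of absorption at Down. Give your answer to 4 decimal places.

0.4137

Let h(s) be the probability of absorption at Down starting from transient state s. Then h(Down) = 1 and h(Throttled) = 0. By first-step analysis:
h(Busy) = 0.3·h(Busy) + 0.15·0 + 0.3·h(Idle) + 0.1·1 + 0.15·h(Overloaded)
h(Idle) = 0.2·h(Busy) + 0.15·0 + 0.35·h(Idle) + 0.1·1 + 0.2·h(Overloaded)
h(Overloaded) = 0.35·h(Busy) + 0.1·0 + 0.3·h(Idle) + 0.1·1 + 0.15·h(Overloaded)
Solving: h(Busy) = 0.4137, h(Idle) = 0.4148, h(Overloaded) = 0.4344.
Starting from Busy, the probability is 0.4137.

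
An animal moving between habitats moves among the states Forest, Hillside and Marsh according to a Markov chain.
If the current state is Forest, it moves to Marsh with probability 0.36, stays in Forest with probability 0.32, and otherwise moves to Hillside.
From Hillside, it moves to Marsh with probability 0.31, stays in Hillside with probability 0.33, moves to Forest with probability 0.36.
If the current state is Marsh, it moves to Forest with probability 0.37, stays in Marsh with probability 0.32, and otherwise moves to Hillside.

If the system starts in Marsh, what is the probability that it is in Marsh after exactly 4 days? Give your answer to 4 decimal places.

0.3308

Propagate the distribution vector 4 days from Marsh.
After 0 days: (0.0000, 0.0000, 1.0000)
After 1 day: (0.3700, 0.3100, 0.3200)
After 2 days: (0.3484, 0.3199, 0.3317)
After 3 days: (0.3494, 0.3199, 0.3307)
After 4 days: (0.3493, 0.3199, 0.3308)
P(in Marsh after 4 days) = 0.3308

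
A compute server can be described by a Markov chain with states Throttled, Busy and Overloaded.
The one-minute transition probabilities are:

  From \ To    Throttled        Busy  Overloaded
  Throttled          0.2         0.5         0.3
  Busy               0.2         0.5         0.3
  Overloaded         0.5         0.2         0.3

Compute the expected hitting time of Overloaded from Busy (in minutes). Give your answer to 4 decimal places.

3.3333

Let t(s) be the expected number of minutes to first reach Overloaded from state s, with t(Overloaded) = 0. Conditioning on the first minute:
t(Throttled) = 1 + 0.2·t(Throttled) + 0.5·t(Busy)
t(Busy) = 1 + 0.2·t(Throttled) + 0.5·t(Busy)
Solving: t(Throttled) = 3.3333, t(Busy) = 3.3333.
Expected minutes from Busy to Overloaded: 3.3333.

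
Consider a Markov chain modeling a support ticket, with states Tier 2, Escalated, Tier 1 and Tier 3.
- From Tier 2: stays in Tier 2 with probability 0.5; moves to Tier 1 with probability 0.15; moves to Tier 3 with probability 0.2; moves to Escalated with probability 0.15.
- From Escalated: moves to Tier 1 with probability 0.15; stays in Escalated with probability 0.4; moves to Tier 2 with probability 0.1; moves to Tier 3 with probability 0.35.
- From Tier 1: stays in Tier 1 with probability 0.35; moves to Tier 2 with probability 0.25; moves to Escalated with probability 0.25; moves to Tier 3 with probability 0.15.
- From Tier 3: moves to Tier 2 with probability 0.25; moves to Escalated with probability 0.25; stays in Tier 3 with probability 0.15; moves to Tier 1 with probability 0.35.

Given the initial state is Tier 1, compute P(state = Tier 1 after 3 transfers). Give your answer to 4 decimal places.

Propagate the distribution vector 3 transfers from Tier 1.
After 0 transfers: (0.0000, 0.0000, 1.0000, 0.0000)
After 1 transfer: (0.2500, 0.2500, 0.3500, 0.1500)
After 2 transfers: (0.2750, 0.2625, 0.2500, 0.2125)
After 3 transfers: (0.2794, 0.2619, 0.2425, 0.2163)
P(in Tier 1 after 3 transfers) = 0.2425

0.2425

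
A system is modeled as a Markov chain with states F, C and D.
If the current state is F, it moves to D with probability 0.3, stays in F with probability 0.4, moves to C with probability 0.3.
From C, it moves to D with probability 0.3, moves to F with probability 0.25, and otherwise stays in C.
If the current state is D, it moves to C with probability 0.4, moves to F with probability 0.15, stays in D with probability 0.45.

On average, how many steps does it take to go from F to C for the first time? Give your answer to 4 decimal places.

2.9825

Let t(s) be the expected number of steps to first reach C from state s, with t(C) = 0. Conditioning on the first step:
t(F) = 1 + 0.4·t(F) + 0.3·t(D)
t(D) = 1 + 0.15·t(F) + 0.45·t(D)
Solving: t(F) = 2.9825, t(D) = 2.6316.
Expected steps from F to C: 2.9825.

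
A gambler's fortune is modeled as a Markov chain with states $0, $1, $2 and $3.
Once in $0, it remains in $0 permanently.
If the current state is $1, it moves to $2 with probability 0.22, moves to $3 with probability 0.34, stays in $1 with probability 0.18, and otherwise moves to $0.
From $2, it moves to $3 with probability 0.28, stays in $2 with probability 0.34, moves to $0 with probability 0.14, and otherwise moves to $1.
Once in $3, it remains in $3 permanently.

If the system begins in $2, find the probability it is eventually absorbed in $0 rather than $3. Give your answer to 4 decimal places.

Let h(s) be the probability of absorption at $0 starting from transient state s. Then h($0) = 1 and h($3) = 0. By first-step analysis:
h($1) = 0.26·1 + 0.18·h($1) + 0.22·h($2) + 0.34·0
h($2) = 0.14·1 + 0.24·h($1) + 0.34·h($2) + 0.28·0
Solving: h($1) = 0.4144, h($2) = 0.3628.
Starting from $2, the probability is 0.3628.

0.3628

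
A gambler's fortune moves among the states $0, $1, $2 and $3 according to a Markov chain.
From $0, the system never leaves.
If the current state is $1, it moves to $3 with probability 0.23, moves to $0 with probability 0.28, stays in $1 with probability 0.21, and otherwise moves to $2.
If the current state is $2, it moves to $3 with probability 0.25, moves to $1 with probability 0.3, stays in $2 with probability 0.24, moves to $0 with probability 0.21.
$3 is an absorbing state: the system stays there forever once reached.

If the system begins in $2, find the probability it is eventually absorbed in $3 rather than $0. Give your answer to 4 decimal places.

Let h(s) be the probability of absorption at $3 starting from transient state s. Then h($3) = 1 and h($0) = 0. By first-step analysis:
h($1) = 0.28·0 + 0.21·h($1) + 0.28·h($2) + 0.23·1
h($2) = 0.21·0 + 0.3·h($1) + 0.24·h($2) + 0.25·1
Solving: h($1) = 0.4741, h($2) = 0.5161.
Starting from $2, the probability is 0.5161.

0.5161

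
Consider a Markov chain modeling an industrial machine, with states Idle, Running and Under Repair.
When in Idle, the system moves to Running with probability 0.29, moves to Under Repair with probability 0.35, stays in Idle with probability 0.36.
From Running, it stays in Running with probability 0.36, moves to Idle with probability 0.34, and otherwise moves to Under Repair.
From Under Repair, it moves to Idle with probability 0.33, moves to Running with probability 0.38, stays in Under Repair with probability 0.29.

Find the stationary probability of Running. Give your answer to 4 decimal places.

Let the stationary distribution be π with π = πP and π_1 + π_2 + π_3 = 1.
π_1 = 0.36·π_1 + 0.34·π_2 + 0.33·π_3
π_2 = 0.29·π_1 + 0.36·π_2 + 0.38·π_3
Solving with the normalization constraint gives π = (0.3437, 0.3422, 0.3140).
So the stationary probability of Running is 0.3422.

0.3422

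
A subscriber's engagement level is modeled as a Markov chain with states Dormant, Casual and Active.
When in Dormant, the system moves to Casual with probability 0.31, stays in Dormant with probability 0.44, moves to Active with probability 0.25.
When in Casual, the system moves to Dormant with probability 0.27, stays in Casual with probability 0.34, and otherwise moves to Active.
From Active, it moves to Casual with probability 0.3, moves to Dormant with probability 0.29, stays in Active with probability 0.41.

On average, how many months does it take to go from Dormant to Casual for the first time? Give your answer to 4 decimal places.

Let t(s) be the expected number of months to first reach Casual from state s, with t(Casual) = 0. Conditioning on the first month:
t(Dormant) = 1 + 0.44·t(Dormant) + 0.25·t(Active)
t(Active) = 1 + 0.29·t(Dormant) + 0.41·t(Active)
Solving: t(Dormant) = 3.2571, t(Active) = 3.2959.
Expected months from Dormant to Casual: 3.2571.

3.2571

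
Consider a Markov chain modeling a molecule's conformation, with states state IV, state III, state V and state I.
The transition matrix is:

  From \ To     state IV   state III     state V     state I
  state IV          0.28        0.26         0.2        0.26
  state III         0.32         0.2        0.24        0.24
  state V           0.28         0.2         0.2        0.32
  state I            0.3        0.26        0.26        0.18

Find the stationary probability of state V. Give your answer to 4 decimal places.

0.2242

Let the stationary distribution be π with π = πP and π_1 + π_2 + π_3 + π_4 = 1.
π_1 = 0.28·π_1 + 0.32·π_2 + 0.28·π_3 + 0.3·π_4
π_2 = 0.26·π_1 + 0.2·π_2 + 0.2·π_3 + 0.26·π_4
π_3 = 0.2·π_1 + 0.24·π_2 + 0.2·π_3 + 0.26·π_4
Solving with the normalization constraint gives π = (0.2943, 0.2326, 0.2242, 0.2489).
So the stationary probability of state V is 0.2242.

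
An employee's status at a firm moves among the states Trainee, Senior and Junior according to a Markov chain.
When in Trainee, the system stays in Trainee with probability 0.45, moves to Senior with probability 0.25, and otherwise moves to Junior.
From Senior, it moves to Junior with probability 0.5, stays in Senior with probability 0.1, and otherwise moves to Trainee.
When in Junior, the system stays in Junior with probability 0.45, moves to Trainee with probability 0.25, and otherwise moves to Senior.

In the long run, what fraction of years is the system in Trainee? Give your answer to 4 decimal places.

Let the stationary distribution be π with π = πP and π_1 + π_2 + π_3 = 1.
π_1 = 0.45·π_1 + 0.4·π_2 + 0.25·π_3
π_2 = 0.25·π_1 + 0.1·π_2 + 0.3·π_3
Solving with the normalization constraint gives π = (0.3566, 0.2351, 0.4083).
So the stationary probability of Trainee is 0.3566.

0.3566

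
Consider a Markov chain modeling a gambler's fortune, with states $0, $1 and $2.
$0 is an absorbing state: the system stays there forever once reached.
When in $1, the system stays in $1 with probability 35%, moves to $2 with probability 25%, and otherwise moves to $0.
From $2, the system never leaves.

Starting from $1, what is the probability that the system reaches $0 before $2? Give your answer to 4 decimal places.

0.6154

Let h(s) be the probability of absorption at $0 starting from transient state s. Then h($0) = 1 and h($2) = 0. By first-step analysis:
h($1) = 0.4·1 + 0.35·h($1) + 0.25·0
Solving: h($1) = 0.6154.
Starting from $1, the probability is 0.6154.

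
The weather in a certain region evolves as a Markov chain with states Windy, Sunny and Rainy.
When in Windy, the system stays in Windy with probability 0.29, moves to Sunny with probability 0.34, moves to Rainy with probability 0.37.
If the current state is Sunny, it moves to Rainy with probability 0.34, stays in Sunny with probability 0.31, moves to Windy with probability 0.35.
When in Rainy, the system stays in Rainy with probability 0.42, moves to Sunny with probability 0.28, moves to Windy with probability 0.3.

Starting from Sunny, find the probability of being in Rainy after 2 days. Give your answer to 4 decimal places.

0.3777

Sum over the intermediate state after 1 day:
P = P(Sunny→Windy)·P(Windy→Rainy) + P(Sunny→Sunny)·P(Sunny→Rainy) + P(Sunny→Rainy)·P(Rainy→Rainy)
  = 0.35×0.37 + 0.31×0.34 + 0.34×0.42
  = 0.1295 + 0.1054 + 0.1428 = 0.3777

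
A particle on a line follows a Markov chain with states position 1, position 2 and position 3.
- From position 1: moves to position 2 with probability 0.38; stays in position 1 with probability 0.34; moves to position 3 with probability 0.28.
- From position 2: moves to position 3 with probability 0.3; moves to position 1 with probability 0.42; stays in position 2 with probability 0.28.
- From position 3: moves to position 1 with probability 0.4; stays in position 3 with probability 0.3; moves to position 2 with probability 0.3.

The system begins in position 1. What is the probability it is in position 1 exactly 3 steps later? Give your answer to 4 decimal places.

0.3832

Propagate the distribution vector 3 steps from position 1.
After 0 steps: (1.0000, 0.0000, 0.0000)
After 1 step: (0.3400, 0.3800, 0.2800)
After 2 steps: (0.3872, 0.3196, 0.2932)
After 3 steps: (0.3832, 0.3246, 0.2923)
P(in position 1 after 3 steps) = 0.3832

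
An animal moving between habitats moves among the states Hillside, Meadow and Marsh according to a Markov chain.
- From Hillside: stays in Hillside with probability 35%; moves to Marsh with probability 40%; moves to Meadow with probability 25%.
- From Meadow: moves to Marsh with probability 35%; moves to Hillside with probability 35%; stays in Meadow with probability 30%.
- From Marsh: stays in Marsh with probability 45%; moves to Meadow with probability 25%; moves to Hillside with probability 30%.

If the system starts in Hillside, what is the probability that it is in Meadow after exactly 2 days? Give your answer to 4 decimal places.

Sum over the intermediate state after 1 day:
P = P(Hillside→Hillside)·P(Hillside→Meadow) + P(Hillside→Meadow)·P(Meadow→Meadow) + P(Hillside→Marsh)·P(Marsh→Meadow)
  = 0.35×0.25 + 0.25×0.3 + 0.4×0.25
  = 0.0875 + 0.0750 + 0.1000 = 0.2625

0.2625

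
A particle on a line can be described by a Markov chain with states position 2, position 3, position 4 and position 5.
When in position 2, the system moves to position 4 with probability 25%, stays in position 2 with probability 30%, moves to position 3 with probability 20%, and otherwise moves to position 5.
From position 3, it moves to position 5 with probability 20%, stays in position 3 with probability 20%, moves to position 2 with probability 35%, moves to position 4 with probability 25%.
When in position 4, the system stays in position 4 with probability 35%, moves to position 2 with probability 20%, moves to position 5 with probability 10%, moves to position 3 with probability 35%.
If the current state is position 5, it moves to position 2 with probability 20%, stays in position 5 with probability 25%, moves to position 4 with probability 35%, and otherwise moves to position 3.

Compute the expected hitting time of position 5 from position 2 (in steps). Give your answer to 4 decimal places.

Let t(s) be the expected number of steps to first reach position 5 from state s, with t(position 5) = 0. Conditioning on the first step:
t(position 2) = 1 + 0.3·t(position 2) + 0.2·t(position 3) + 0.25·t(position 4)
t(position 3) = 1 + 0.35·t(position 2) + 0.2·t(position 3) + 0.25·t(position 4)
t(position 4) = 1 + 0.2·t(position 2) + 0.35·t(position 3) + 0.35·t(position 4)
Solving: t(position 2) = 5.0955, t(position 3) = 5.3503, t(position 4) = 5.9873.
Expected steps from position 2 to position 5: 5.0955.

5.0955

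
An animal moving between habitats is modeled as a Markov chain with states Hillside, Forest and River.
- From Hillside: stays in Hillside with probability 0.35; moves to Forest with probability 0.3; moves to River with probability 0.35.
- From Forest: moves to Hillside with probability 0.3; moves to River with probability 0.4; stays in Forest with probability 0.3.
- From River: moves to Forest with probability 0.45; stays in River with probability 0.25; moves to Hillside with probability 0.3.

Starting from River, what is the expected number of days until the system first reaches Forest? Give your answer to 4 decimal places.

Let t(s) be the expected number of days to first reach Forest from state s, with t(Forest) = 0. Conditioning on the first day:
t(Hillside) = 1 + 0.35·t(Hillside) + 0.35·t(River)
t(River) = 1 + 0.3·t(Hillside) + 0.25·t(River)
Solving: t(Hillside) = 2.8758, t(River) = 2.4837.
Expected days from River to Forest: 2.4837.

2.4837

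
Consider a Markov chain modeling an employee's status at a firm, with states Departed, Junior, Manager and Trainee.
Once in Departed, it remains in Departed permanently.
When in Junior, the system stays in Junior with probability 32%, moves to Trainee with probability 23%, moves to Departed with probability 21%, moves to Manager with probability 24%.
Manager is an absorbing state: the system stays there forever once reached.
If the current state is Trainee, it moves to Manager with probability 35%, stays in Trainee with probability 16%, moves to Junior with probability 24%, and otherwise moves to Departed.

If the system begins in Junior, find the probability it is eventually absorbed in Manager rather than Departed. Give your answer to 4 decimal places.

Let h(s) be the probability of absorption at Manager starting from transient state s. Then h(Manager) = 1 and h(Departed) = 0. By first-step analysis:
h(Junior) = 0.21·0 + 0.32·h(Junior) + 0.24·1 + 0.23·h(Trainee)
h(Trainee) = 0.25·0 + 0.24·h(Junior) + 0.35·1 + 0.16·h(Trainee)
Solving: h(Junior) = 0.5467, h(Trainee) = 0.5729.
Starting from Junior, the probability is 0.5467.

0.5467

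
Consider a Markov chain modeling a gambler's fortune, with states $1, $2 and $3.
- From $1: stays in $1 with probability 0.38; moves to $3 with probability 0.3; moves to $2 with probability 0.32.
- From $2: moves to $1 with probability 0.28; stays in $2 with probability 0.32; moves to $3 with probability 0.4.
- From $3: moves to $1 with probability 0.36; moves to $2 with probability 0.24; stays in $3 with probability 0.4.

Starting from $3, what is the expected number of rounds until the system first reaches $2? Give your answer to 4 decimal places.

3.7121

Let t(s) be the expected number of rounds to first reach $2 from state s, with t($2) = 0. Conditioning on the first round:
t($1) = 1 + 0.38·t($1) + 0.3·t($3)
t($3) = 1 + 0.36·t($1) + 0.4·t($3)
Solving: t($1) = 3.4091, t($3) = 3.7121.
Expected rounds from $3 to $2: 3.7121.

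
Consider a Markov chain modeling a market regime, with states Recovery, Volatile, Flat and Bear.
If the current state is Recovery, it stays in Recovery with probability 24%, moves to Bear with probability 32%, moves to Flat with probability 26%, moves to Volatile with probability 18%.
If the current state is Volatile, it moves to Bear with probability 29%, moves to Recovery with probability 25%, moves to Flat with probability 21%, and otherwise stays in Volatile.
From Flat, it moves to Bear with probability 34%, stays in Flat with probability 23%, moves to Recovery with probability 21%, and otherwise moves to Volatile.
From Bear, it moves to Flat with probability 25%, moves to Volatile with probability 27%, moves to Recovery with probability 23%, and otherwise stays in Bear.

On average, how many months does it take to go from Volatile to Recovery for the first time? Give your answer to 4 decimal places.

Let t(s) be the expected number of months to first reach Recovery from state s, with t(Recovery) = 0. Conditioning on the first month:
t(Volatile) = 1 + 0.25·t(Volatile) + 0.21·t(Flat) + 0.29·t(Bear)
t(Flat) = 1 + 0.22·t(Volatile) + 0.23·t(Flat) + 0.34·t(Bear)
t(Bear) = 1 + 0.27·t(Volatile) + 0.25·t(Flat) + 0.25·t(Bear)
Solving: t(Volatile) = 4.2524, t(Flat) = 4.4305, t(Bear) = 4.3410.
Expected months from Volatile to Recovery: 4.2524.

4.2524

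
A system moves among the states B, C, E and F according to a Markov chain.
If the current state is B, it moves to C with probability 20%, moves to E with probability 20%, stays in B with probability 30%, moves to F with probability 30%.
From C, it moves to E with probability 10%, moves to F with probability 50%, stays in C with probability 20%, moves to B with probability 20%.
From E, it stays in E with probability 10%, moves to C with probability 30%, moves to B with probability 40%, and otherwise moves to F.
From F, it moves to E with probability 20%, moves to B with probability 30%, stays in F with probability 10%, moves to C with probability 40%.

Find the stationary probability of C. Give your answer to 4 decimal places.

Let the stationary distribution be π with π = πP and π_1 + π_2 + π_3 + π_4 = 1.
π_1 = 0.3·π_1 + 0.2·π_2 + 0.4·π_3 + 0.3·π_4
π_2 = 0.2·π_1 + 0.2·π_2 + 0.3·π_3 + 0.4·π_4
π_3 = 0.2·π_1 + 0.1·π_2 + 0.1·π_3 + 0.2·π_4
Solving with the normalization constraint gives π = (0.2885, 0.2722, 0.1571, 0.2823).
So the stationary probability of C is 0.2722.

0.2722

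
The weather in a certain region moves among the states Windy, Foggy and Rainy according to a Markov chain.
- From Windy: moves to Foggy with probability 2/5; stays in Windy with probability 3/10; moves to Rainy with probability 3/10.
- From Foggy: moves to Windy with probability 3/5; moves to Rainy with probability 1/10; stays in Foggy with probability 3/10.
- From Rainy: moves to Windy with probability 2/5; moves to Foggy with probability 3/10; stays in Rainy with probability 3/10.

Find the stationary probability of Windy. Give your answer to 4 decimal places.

Let the stationary distribution be π with π = πP and π_1 + π_2 + π_3 = 1.
π_1 = 0.3·π_1 + 0.6·π_2 + 0.4·π_3
π_2 = 0.4·π_1 + 0.3·π_2 + 0.3·π_3
Solving with the normalization constraint gives π = (0.4259, 0.3426, 0.2315).
So the stationary probability of Windy is 0.4259.

0.4259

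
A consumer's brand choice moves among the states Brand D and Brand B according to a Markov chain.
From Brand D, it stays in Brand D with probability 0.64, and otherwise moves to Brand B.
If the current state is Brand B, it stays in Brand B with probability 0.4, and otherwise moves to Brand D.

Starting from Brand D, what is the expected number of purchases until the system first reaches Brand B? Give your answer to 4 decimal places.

2.7778

Let t(s) be the expected number of purchases to first reach Brand B from state s, with t(Brand B) = 0. Conditioning on the first purchase:
t(Brand D) = 1 + 0.64·t(Brand D)
Solving: t(Brand D) = 2.7778.
Expected purchases from Brand D to Brand B: 2.7778.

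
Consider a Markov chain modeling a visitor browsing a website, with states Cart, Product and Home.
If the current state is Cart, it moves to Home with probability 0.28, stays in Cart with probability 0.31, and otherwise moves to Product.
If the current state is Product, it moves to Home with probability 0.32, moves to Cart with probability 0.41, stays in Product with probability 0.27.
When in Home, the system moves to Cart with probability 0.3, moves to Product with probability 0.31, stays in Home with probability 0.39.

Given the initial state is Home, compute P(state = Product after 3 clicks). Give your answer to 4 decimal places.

Propagate the distribution vector 3 clicks from Home.
After 0 clicks: (0.0000, 0.0000, 1.0000)
After 1 click: (0.3000, 0.3100, 0.3900)
After 2 clicks: (0.3371, 0.3276, 0.3353)
After 3 clicks: (0.3394, 0.3306, 0.3300)
P(in Product after 3 clicks) = 0.3306

0.3306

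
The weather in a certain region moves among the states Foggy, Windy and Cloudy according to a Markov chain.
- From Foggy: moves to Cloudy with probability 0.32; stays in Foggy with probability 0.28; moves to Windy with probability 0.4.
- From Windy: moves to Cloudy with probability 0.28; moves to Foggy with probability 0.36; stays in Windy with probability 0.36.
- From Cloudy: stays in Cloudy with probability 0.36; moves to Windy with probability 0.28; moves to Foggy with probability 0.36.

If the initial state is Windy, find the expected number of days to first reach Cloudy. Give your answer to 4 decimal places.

3.4091

Let t(s) be the expected number of days to first reach Cloudy from state s, with t(Cloudy) = 0. Conditioning on the first day:
t(Foggy) = 1 + 0.28·t(Foggy) + 0.4·t(Windy)
t(Windy) = 1 + 0.36·t(Foggy) + 0.36·t(Windy)
Solving: t(Foggy) = 3.2828, t(Windy) = 3.4091.
Expected days from Windy to Cloudy: 3.4091.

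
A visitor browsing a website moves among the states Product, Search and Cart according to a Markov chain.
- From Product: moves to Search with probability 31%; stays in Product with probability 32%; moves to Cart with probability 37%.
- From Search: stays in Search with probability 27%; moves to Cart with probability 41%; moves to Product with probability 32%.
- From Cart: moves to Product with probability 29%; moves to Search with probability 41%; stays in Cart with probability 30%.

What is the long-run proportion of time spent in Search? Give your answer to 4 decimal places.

Let the stationary distribution be π with π = πP and π_1 + π_2 + π_3 = 1.
π_1 = 0.32·π_1 + 0.32·π_2 + 0.29·π_3
π_2 = 0.31·π_1 + 0.27·π_2 + 0.41·π_3
Solving with the normalization constraint gives π = (0.3093, 0.3325, 0.3582).
So the stationary probability of Search is 0.3325.

0.3325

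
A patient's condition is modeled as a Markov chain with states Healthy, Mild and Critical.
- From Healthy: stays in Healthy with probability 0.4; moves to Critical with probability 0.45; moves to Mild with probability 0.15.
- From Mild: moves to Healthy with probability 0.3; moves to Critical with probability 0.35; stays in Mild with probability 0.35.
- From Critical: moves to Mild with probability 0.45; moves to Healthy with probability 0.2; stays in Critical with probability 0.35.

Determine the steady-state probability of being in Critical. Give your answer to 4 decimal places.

0.3791

Let the stationary distribution be π with π = πP and π_1 + π_2 + π_3 = 1.
π_1 = 0.4·π_1 + 0.3·π_2 + 0.2·π_3
π_2 = 0.15·π_1 + 0.35·π_2 + 0.45·π_3
Solving with the normalization constraint gives π = (0.2912, 0.3297, 0.3791).
So the stationary probability of Critical is 0.3791.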